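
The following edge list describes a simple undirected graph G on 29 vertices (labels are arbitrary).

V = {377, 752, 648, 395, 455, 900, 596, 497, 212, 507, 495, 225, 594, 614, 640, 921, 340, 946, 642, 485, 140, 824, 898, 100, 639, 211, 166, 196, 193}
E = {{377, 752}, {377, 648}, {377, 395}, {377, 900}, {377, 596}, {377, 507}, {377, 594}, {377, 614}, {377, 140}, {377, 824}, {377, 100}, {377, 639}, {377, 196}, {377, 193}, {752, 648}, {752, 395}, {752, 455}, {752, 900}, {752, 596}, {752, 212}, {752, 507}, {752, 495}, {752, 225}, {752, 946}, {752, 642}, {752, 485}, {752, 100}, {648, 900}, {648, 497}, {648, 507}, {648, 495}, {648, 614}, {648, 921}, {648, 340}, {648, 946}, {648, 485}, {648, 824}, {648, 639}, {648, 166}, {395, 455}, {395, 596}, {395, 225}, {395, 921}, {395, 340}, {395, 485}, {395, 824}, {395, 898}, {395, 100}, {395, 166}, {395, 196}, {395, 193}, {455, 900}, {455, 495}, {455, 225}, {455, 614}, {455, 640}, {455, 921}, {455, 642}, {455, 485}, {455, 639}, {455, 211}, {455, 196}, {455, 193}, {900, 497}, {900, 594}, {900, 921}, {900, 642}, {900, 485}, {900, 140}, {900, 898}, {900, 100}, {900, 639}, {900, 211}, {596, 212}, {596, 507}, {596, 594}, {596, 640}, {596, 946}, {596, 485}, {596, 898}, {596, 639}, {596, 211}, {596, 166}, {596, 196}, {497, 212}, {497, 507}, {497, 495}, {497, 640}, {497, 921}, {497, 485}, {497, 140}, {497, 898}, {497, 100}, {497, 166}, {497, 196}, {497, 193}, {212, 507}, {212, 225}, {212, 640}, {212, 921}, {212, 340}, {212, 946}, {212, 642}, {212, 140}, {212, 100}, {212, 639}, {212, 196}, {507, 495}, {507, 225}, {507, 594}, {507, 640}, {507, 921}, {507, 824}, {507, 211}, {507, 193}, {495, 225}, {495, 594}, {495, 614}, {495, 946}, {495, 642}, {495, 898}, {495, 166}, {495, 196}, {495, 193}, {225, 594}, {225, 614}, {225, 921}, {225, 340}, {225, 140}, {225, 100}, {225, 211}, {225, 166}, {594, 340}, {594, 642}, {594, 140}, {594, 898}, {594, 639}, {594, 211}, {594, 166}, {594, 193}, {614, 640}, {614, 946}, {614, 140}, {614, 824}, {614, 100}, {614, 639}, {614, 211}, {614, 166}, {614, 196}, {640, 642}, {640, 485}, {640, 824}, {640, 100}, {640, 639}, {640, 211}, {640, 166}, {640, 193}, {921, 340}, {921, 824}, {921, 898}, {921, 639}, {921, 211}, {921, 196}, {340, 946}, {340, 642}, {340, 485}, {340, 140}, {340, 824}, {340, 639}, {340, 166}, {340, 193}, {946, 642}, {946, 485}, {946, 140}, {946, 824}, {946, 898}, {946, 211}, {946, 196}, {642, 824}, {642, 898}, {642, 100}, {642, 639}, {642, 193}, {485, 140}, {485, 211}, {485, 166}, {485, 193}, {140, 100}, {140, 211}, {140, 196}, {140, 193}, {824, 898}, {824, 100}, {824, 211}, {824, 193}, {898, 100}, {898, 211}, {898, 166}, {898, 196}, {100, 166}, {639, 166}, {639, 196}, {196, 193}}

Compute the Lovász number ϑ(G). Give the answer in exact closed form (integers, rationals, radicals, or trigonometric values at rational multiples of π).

sqrt(29)

deg(212) = 14; N(212) = {752, 596, 497, 507, 225, 640, 921, 340, 946, 642, 140, 100, 639, 196}.
deg(648) = 14; N(648) = {377, 752, 900, 497, 507, 495, 614, 921, 340, 946, 485, 824, 639, 166}.
deg(898) = 14; N(898) = {395, 900, 596, 497, 495, 594, 921, 946, 642, 824, 100, 211, 166, 196}.
deg(900) = 14; N(900) = {377, 752, 648, 455, 497, 594, 921, 642, 485, 140, 898, 100, 639, 211}.
G on 29 vertices is 14-regular; SR(29,14,6,7) — a Paley graph.
A has 3 distinct eigenvalues ≈ [14.0, 2.193, -3.193].
λ_max=14, λ_min=-sqrt(29)/2 - 1/2; ϑ = −29·λ_min/(λ_max−λ_min) = sqrt(29).
≈ 5.385165 (to 6 d.p.).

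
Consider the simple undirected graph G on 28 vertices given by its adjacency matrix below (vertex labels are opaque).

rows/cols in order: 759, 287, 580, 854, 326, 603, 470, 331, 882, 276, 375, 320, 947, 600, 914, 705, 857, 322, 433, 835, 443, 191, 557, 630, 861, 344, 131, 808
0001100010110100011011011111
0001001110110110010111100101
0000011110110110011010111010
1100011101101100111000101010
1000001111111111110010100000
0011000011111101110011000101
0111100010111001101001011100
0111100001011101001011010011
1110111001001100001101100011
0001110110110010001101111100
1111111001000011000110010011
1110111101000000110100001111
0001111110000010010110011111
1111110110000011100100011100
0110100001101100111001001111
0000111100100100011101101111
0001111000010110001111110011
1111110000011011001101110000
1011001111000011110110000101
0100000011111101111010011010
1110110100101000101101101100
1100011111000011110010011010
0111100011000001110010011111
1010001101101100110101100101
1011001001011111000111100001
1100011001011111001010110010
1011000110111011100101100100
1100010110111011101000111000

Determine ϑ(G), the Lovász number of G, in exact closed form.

Vertex 630 has 15 neighbors: 759, 580, 470, 331, 276, 375, 947, 600, 857, 322, 835, 191, 557, 344, 808.
deg(470) = 15; N(470) = {287, 580, 854, 326, 882, 375, 320, 947, 705, 857, 433, 191, 630, 861, 344}.
N(443) = {759, 287, 580, 326, 603, 331, 375, 947, 857, 433, 835, 191, 557, 861, 344}, |N(443)| = 15.
deg(344) = 15; N(344) = {759, 287, 603, 470, 276, 320, 947, 600, 914, 705, 433, 443, 557, 630, 131}.
28-vertex 15-regular graph: Kneser K(8,2) on C(8,2)=28 vertices.
A has 3 distinct eigenvalues ≈ [15.0, 1.0, -5.0].
Lovász (edge-transitive): ϑ = −28·(-5)/((15)−(-5)) = 7.
ϑ(G) ≈ 7.00000.

7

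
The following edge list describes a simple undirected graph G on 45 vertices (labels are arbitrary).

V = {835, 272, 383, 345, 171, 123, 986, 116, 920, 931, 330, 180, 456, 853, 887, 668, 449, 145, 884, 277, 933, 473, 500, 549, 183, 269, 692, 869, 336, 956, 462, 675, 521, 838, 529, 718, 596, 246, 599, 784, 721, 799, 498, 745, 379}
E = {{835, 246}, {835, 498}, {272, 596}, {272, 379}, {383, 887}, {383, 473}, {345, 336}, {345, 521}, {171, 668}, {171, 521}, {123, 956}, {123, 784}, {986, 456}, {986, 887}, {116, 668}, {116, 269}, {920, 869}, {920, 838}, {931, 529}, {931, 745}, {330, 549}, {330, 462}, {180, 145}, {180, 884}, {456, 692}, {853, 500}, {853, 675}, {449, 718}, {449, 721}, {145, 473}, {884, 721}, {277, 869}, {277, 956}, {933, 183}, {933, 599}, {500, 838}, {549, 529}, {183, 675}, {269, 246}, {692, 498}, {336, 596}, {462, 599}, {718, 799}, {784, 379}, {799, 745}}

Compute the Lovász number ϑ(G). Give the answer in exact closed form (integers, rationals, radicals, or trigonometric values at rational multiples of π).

N(272) = {596, 379}, |N(272)| = 2.
N(521) = {345, 171}, |N(521)| = 2.
deg(180) = 2; N(180) = {145, 884}.
deg(721) = 2; N(721) = {449, 884}.
Regular of degree 2 on 45 vertices: the odd cycle C_{45}.
A has 23 distinct eigenvalues ≈ [2.0, 1.981, 1.923, 1.827, 1.696, 1.532, 1.338, 1.118, 0.877, 0.618, 0.347, 0.07, -0.209, -0.484, -0.749, -1.0, -1.231, -1.439, -1.618, -1.766, -1.879, -1.956, -1.995].
ϑ = −N·λ_min/(λ_max−λ_min) = −45·(-2*cos(pi/45))/(2−(-2*cos(pi/45))) = 45*cos(pi/45)/(cos(pi/45) + 1).
= 22.472562… (decimal).
Lovász sandwich 22 ≤ 45*cos(pi/45)/(cos(pi/45) + 1) ≤ 23: both strict.

45*cos(pi/45)/(cos(pi/45) + 1)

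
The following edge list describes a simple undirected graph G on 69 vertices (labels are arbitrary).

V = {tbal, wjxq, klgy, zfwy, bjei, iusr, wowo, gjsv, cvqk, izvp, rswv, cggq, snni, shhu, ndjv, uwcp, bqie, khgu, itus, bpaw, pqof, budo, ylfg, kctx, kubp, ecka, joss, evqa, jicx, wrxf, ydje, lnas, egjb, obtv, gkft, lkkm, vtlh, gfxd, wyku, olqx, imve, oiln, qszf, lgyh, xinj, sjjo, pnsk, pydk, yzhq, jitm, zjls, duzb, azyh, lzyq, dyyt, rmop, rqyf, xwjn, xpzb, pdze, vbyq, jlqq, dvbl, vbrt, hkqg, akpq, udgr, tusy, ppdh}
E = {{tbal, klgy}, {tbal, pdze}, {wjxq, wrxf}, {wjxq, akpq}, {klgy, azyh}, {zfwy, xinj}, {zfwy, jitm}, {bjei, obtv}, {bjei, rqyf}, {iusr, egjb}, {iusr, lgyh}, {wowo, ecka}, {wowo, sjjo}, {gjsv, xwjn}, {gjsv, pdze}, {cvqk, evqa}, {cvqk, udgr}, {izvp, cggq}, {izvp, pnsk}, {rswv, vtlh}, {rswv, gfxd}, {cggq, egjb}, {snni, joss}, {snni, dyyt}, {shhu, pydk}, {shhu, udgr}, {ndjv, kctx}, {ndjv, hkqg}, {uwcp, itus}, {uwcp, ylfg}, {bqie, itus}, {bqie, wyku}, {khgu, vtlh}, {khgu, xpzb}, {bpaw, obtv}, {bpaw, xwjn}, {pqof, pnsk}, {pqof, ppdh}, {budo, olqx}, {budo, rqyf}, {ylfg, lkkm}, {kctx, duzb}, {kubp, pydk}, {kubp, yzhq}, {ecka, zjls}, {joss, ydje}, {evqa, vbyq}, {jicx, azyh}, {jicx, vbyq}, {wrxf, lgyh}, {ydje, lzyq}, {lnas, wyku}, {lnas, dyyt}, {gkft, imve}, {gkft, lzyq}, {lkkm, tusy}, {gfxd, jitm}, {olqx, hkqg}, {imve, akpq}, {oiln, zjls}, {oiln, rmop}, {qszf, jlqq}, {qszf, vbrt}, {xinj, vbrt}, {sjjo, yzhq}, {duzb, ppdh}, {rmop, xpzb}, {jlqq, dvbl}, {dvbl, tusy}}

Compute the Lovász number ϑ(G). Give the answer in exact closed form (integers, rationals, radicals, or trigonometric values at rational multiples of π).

Vertex lnas has 2 neighbors: wyku, dyyt.
Vertex pdze has 2 neighbors: tbal, gjsv.
deg(imve) = 2; N(imve) = {gkft, akpq}.
N(gkft) = {imve, lzyq}, |N(gkft)| = 2.
69-vertex 2-regular graph: the odd cycle C_{69}.
A has 35 distinct eigenvalues ≈ [2.0, 1.991714, 1.966923, 1.925835, 1.868788, 1.796255, 1.708839, 1.607262, 1.492367, 1.365106, 1.226534, 1.077797, 0.92013, 0.754838, 0.583292, 0.406912, 0.22716, 0.045526, -0.136485, -0.317365, -0.495616, -0.669759, -0.838353, -1.0, -1.153361, -1.297164, -1.430219, -1.551423, -1.659771, -1.754365, -1.834423, -1.899279, -1.948398, -1.981372, -1.997927].
Lovász (edge-transitive): ϑ = −69·(-2*cos(pi/69))/((2)−(-2*cos(pi/69))) = 69*cos(pi/69)/(cos(pi/69) + 1).
≈ 34.482114 (to 6 d.p.).
Check 34 ≤ 69*cos(pi/69)/(cos(pi/69) + 1) ≤ 35: both strict.

69*cos(pi/69)/(cos(pi/69) + 1)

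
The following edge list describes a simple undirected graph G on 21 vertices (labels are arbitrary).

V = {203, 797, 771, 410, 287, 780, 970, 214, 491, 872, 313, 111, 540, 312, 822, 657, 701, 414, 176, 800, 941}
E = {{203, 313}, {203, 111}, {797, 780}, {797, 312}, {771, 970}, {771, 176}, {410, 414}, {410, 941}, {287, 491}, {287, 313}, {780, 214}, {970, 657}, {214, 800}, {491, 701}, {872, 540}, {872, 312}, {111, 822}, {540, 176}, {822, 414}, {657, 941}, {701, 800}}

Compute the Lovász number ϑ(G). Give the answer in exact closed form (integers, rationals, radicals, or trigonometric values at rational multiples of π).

21*cos(pi/21)/(cos(pi/21) + 1)

Vertex 313 has 2 neighbors: 203, 287.
deg(970) = 2; N(970) = {771, 657}.
Vertex 491 has 2 neighbors: 287, 701.
N(287) = {491, 313}, |N(287)| = 2.
21-vertex 2-regular graph: a single 21-cycle (edge-transitive).
spec(A) ≈ [2.0, 1.911, 1.652, 1.247, 0.731, 0.149, -0.445, -1.0, -1.466, -1.802, -1.978] (distinct, 3 d.p.).
λ_max=2, λ_min=-2*cos(pi/21); ϑ = −21·λ_min/(λ_max−λ_min) = 21*cos(pi/21)/(cos(pi/21) + 1).
Numerically 10.4410325.
Lovász sandwich 10 ≤ 21*cos(pi/21)/(cos(pi/21) + 1) ≤ 11: both strict.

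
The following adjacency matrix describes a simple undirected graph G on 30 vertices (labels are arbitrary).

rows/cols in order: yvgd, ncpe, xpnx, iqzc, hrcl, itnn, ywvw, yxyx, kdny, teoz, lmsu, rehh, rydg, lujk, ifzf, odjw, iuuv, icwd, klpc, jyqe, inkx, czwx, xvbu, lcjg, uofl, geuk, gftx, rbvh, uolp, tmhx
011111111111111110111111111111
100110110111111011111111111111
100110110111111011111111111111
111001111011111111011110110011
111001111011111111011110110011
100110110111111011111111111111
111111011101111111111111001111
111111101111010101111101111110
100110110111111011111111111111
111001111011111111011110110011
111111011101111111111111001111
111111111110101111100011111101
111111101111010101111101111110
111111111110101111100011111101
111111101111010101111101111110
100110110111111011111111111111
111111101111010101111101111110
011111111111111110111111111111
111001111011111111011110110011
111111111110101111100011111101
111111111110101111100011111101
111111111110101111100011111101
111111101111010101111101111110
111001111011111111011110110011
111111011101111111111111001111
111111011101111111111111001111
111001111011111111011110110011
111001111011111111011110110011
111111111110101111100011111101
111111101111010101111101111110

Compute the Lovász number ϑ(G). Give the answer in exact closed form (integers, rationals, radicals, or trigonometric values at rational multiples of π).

deg(hrcl) = 23; N(hrcl) = {yvgd, ncpe, xpnx, itnn, ywvw, yxyx, kdny, lmsu, rehh, rydg, lujk, ifzf, odjw, iuuv, icwd, jyqe, inkx, czwx, xvbu, uofl, geuk, uolp, tmhx}.
Vertex ifzf has 24 neighbors: yvgd, ncpe, xpnx, iqzc, hrcl, itnn, ywvw, kdny, teoz, lmsu, rehh, lujk, odjw, icwd, klpc, jyqe, inkx, czwx, lcjg, uofl, geuk, gftx, rbvh, uolp.
N(inkx) = {yvgd, ncpe, xpnx, iqzc, hrcl, itnn, ywvw, yxyx, kdny, teoz, lmsu, rydg, ifzf, odjw, iuuv, icwd, klpc, xvbu, lcjg, uofl, geuk, gftx, rbvh, tmhx}, |N(inkx)| = 24.
Vertex icwd has 28 neighbors: ncpe, xpnx, iqzc, hrcl, itnn, ywvw, yxyx, kdny, teoz, lmsu, rehh, rydg, lujk, ifzf, odjw, iuuv, klpc, jyqe, inkx, czwx, xvbu, lcjg, uofl, geuk, gftx, rbvh, uolp, tmhx.
Complete multipartite on [7, 6, 6, 5, 4, 2]: sandwich collapses at ϑ=7.
ϑ(G) ≈ 7.000000000.
Lovász sandwich 7 ≤ 7 ≤ 7: collapsed.

7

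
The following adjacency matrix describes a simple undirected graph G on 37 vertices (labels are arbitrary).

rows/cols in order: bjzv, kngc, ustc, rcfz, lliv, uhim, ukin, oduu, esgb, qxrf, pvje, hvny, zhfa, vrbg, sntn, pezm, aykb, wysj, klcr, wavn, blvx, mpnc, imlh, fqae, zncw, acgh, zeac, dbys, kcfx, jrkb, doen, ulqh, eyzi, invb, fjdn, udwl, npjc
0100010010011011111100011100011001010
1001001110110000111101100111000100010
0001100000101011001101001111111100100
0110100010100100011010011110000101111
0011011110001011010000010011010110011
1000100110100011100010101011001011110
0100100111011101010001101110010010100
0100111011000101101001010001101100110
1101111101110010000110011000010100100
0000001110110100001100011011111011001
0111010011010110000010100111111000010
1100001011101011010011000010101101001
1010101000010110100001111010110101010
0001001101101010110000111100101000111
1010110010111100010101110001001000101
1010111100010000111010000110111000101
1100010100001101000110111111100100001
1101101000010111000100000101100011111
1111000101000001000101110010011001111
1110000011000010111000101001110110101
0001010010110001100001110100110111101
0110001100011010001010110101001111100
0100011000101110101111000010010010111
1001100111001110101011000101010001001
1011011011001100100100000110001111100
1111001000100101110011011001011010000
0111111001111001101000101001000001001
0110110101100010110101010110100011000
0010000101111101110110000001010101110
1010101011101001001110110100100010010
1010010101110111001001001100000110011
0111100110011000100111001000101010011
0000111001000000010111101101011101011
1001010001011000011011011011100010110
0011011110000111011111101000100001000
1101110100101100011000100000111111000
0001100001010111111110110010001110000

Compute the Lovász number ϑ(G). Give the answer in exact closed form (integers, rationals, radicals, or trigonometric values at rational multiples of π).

Vertex oduu has 18 neighbors: kngc, lliv, uhim, ukin, esgb, qxrf, vrbg, pezm, aykb, klcr, mpnc, fqae, dbys, kcfx, doen, ulqh, fjdn, udwl.
Vertex acgh has 18 neighbors: bjzv, kngc, ustc, rcfz, ukin, pvje, vrbg, pezm, aykb, wysj, blvx, mpnc, fqae, zncw, dbys, jrkb, doen, eyzi.
Vertex rcfz has 18 neighbors: kngc, ustc, lliv, esgb, pvje, vrbg, wysj, klcr, blvx, fqae, zncw, acgh, zeac, ulqh, invb, fjdn, udwl, npjc.
N(mpnc) = {kngc, ustc, ukin, oduu, hvny, zhfa, sntn, klcr, blvx, imlh, fqae, acgh, dbys, doen, ulqh, eyzi, invb, fjdn}, |N(mpnc)| = 18.
37-vertex 18-regular graph: Paley(37): SR with (k,λ,μ)=(18,8,9).
A has 3 distinct eigenvalues ≈ [18.0, 2.5414, -3.5414].
λ_max=18, λ_min=-sqrt(37)/2 - 1/2; ϑ = −37·λ_min/(λ_max−λ_min) = sqrt(37).
ϑ(G) ≈ 6.082763.

sqrt(37)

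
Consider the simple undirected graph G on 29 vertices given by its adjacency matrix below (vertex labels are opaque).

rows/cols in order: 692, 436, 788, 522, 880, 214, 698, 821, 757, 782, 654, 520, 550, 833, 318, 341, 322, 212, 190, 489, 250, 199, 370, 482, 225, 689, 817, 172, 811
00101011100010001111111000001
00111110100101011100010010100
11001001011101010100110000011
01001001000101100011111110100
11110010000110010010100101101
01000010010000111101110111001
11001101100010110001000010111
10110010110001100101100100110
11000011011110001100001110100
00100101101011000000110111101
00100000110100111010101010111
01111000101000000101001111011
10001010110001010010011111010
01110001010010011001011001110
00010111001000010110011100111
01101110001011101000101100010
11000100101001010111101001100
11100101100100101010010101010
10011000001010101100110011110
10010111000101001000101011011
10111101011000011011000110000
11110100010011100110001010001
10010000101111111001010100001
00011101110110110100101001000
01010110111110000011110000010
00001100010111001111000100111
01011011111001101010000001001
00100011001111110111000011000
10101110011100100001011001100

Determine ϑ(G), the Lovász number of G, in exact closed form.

deg(817) = 14; N(817) = {436, 522, 880, 698, 821, 757, 782, 654, 833, 318, 322, 190, 689, 811}.
Vertex 322 has 14 neighbors: 692, 436, 214, 757, 654, 833, 341, 212, 190, 489, 250, 370, 689, 817.
N(821) = {692, 788, 522, 698, 757, 782, 833, 318, 212, 489, 250, 482, 817, 172}, |N(821)| = 14.
deg(341) = 14; N(341) = {436, 788, 880, 214, 698, 654, 550, 833, 318, 322, 250, 370, 482, 172}.
14-regular, N=29; strongly regular (29,14,6,7).
The 3 distinct eigenvalues: [14.0, 2.192582, -3.192582].
−29·(-sqrt(29)/2 - 1/2) / ((14)−(-sqrt(29)/2 - 1/2)) = sqrt(29) = ϑ(G).
= 5.385164807… (decimal).

sqrt(29)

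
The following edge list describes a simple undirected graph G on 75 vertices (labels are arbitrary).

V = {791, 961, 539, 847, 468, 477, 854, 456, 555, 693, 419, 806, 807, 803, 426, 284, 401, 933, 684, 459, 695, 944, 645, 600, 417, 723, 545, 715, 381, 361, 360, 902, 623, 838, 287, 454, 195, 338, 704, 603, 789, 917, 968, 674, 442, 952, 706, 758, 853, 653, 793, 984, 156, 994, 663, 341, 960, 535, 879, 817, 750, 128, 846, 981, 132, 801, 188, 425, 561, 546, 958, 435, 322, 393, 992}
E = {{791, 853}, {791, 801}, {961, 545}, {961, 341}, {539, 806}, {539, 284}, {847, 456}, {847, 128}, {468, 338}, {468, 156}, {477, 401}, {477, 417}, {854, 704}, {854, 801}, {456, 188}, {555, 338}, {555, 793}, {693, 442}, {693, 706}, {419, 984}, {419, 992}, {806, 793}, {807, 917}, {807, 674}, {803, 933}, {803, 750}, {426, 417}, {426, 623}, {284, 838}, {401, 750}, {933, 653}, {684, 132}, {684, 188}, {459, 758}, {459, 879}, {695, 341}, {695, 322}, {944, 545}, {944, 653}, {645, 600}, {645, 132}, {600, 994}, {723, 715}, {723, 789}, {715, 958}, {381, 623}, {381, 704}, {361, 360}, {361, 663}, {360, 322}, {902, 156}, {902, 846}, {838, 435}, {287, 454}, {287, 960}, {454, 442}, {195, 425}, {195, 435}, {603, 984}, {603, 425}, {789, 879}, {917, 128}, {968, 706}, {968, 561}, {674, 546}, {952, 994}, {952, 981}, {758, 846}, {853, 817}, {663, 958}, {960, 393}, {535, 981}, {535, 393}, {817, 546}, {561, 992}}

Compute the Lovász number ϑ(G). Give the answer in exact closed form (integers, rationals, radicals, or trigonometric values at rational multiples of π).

75*cos(pi/75)/(cos(pi/75) + 1)

N(401) = {477, 750}, |N(401)| = 2.
deg(693) = 2; N(693) = {442, 706}.
N(806) = {539, 793}, |N(806)| = 2.
Vertex 750 has 2 neighbors: 803, 401.
2-regular, N=75; this is C_{75}, the 75-cycle.
The 38 distinct eigenvalues: [2.0, 1.992986, 1.971992, 1.937166, 1.888753, 1.827091, 1.752613, 1.665842, 1.567387, 1.457937, 1.338261, 1.209198, 1.071654, 0.926592, 0.775031, 0.618034, 0.456702, 0.292166, 0.125581, -0.041885, -0.209057, -0.374763, -0.53784, -0.697144, -0.851559, -1.0, -1.141427, -1.274848, -1.399327, -1.51399, -1.618034, -1.710729, -1.791424, -1.859553, -1.914639, -1.956295, -1.984229, -1.998246].
λ_max=2, λ_min=-2*cos(pi/75); ϑ = −75·λ_min/(λ_max−λ_min) = 75*cos(pi/75)/(cos(pi/75) + 1).
= 37.48354585… (decimal).
α=37, χ(Ḡ)=38; ϑ=75*cos(pi/75)/(cos(pi/75) + 1) lies between (both strict).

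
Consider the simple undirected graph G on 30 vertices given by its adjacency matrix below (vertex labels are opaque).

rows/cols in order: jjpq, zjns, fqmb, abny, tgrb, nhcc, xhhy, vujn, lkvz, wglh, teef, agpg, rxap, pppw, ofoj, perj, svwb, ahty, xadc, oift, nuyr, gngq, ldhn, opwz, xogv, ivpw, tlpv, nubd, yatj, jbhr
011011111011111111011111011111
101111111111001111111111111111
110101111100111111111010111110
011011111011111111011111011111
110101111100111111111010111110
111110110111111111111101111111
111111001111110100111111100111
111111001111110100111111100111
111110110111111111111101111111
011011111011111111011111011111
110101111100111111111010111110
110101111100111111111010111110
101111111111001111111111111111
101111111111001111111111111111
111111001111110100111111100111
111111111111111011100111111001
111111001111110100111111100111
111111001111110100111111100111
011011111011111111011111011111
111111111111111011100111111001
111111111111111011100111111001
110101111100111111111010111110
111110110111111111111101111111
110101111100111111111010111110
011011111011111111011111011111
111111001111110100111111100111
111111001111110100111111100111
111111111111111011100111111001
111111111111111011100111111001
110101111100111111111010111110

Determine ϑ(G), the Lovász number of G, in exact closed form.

7

N(zjns) = {jjpq, fqmb, abny, tgrb, nhcc, xhhy, vujn, lkvz, wglh, teef, agpg, ofoj, perj, svwb, ahty, xadc, oift, nuyr, gngq, ldhn, opwz, xogv, ivpw, tlpv, nubd, yatj, jbhr}, |N(zjns)| = 27.
N(perj) = {jjpq, zjns, fqmb, abny, tgrb, nhcc, xhhy, vujn, lkvz, wglh, teef, agpg, rxap, pppw, ofoj, svwb, ahty, xadc, gngq, ldhn, opwz, xogv, ivpw, tlpv, jbhr}, |N(perj)| = 25.
deg(agpg) = 23; N(agpg) = {jjpq, zjns, abny, nhcc, xhhy, vujn, lkvz, wglh, rxap, pppw, ofoj, perj, svwb, ahty, xadc, oift, nuyr, ldhn, xogv, ivpw, tlpv, nubd, yatj}.
deg(abny) = 25; N(abny) = {zjns, fqmb, tgrb, nhcc, xhhy, vujn, lkvz, teef, agpg, rxap, pppw, ofoj, perj, svwb, ahty, oift, nuyr, gngq, ldhn, opwz, ivpw, tlpv, nubd, yatj, jbhr}.
Complete 6-partite, parts [7, 7, 5, 5, 3, 3]: perfect, ϑ = α = 7.
= 7.0000… (decimal).
α=7, χ(Ḡ)=7; ϑ=7 lies between (collapsed).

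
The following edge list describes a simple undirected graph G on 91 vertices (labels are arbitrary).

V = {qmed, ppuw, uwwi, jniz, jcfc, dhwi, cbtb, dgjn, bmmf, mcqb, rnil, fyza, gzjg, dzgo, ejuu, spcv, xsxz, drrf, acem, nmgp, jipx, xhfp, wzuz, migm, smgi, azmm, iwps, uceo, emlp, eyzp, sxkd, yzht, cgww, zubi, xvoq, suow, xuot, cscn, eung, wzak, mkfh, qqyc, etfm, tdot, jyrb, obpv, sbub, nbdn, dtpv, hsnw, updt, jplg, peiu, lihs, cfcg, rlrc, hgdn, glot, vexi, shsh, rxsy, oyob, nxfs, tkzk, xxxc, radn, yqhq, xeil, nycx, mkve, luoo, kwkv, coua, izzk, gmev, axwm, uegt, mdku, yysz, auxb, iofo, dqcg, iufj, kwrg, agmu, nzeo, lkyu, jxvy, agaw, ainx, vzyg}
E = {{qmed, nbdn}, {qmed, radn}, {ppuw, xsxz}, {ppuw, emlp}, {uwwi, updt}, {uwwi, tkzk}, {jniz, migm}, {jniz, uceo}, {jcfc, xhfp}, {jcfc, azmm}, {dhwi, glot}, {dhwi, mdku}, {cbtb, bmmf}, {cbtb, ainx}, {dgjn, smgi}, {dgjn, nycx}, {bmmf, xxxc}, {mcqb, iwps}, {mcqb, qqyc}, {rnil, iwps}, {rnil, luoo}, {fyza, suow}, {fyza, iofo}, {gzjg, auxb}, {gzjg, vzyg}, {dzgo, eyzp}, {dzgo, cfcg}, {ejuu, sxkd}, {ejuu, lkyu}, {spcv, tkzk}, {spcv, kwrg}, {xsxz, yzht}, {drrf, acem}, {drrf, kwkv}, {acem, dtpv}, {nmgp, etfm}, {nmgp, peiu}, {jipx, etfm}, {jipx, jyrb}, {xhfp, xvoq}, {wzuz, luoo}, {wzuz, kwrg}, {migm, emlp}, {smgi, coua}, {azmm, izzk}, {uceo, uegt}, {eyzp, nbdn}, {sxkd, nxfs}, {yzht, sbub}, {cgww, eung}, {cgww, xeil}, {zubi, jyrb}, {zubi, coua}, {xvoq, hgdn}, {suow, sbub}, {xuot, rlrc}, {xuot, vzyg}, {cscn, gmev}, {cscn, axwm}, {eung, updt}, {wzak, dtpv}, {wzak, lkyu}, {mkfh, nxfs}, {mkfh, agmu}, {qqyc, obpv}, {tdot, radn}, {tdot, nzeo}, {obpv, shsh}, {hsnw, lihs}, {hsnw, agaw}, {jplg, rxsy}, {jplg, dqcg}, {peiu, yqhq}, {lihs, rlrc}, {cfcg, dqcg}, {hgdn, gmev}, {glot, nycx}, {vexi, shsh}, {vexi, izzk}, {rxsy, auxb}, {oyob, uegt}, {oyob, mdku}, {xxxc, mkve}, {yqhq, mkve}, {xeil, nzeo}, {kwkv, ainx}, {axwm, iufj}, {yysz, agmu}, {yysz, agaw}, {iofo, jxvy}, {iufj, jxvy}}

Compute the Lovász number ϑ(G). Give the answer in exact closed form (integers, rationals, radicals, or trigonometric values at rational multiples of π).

N(sxkd) = {ejuu, nxfs}, |N(sxkd)| = 2.
deg(oyob) = 2; N(oyob) = {uegt, mdku}.
Vertex dtpv has 2 neighbors: acem, wzak.
deg(xsxz) = 2; N(xsxz) = {ppuw, yzht}.
deg(v) = 2 for all v (|V|=91); a single 91-cycle (edge-transitive).
spec(A) ≈ [2.0, 1.995235, 1.980961, 1.957247, 1.924206, 1.881995, 1.830816, 1.770912, 1.702569, 1.626112, 1.541906, 1.450353, 1.351887, 1.24698, 1.136129, 1.019865, 0.898741, 0.773333, 0.644241, 0.512078, 0.377475, 0.241073, 0.103523, -0.034521, -0.172401, -0.309459, -0.445042, -0.578504, -0.70921, -0.836536, -0.959875, -1.07864, -1.192265, -1.300208, -1.401955, -1.497021, -1.584954, -1.665333, -1.737776, -1.801938, -1.857512, -1.904235, -1.941884, -1.970278, -1.989283, -1.998808] (distinct, 6 d.p.).
−91·(-2*cos(pi/91)) / ((2)−(-2*cos(pi/91))) = 91*cos(pi/91)/(cos(pi/91) + 1) = ϑ(G).
Numerically 45.4864402.
Check 45 ≤ 91*cos(pi/91)/(cos(pi/91) + 1) ≤ 46: both strict.

91*cos(pi/91)/(cos(pi/91) + 1)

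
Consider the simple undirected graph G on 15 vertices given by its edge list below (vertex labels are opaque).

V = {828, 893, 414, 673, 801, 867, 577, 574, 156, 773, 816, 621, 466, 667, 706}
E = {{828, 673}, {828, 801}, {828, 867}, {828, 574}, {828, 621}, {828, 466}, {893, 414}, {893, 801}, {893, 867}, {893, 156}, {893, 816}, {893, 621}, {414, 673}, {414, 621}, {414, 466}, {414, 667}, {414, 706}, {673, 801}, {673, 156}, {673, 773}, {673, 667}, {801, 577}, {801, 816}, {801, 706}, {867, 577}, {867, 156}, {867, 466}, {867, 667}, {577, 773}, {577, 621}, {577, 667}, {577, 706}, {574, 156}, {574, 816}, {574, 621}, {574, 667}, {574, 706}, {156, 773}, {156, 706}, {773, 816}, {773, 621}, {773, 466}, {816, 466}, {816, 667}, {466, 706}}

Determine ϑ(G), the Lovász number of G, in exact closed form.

deg(466) = 6; N(466) = {828, 414, 867, 773, 816, 706}.
N(574) = {828, 156, 816, 621, 667, 706}, |N(574)| = 6.
Vertex 893 has 6 neighbors: 414, 801, 867, 156, 816, 621.
deg(621) = 6; N(621) = {828, 893, 414, 577, 574, 773}.
G on 15 vertices is 6-regular; Kneser K(6,2) on C(6,2)=15 vertices.
A has 3 distinct eigenvalues ≈ [6.0, 1.0, -3.0].
With N=15: ϑ(G) = 15·(-1*(-3))/(6−(-3)) = 5.
= 5.00000… (decimal).

5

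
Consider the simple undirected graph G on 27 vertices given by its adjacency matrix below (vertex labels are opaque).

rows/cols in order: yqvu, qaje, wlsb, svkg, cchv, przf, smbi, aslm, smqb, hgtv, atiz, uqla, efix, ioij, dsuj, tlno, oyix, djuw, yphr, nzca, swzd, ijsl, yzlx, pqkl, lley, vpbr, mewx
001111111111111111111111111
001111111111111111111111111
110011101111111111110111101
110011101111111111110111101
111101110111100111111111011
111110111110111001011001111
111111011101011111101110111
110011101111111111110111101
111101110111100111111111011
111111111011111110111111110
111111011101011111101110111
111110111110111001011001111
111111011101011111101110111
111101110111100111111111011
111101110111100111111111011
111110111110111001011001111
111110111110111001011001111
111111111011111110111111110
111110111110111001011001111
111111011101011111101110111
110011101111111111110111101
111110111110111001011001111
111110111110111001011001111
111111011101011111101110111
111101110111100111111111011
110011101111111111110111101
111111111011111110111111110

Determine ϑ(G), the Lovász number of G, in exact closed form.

N(efix) = {yqvu, qaje, wlsb, svkg, cchv, przf, aslm, smqb, hgtv, uqla, ioij, dsuj, tlno, oyix, djuw, yphr, swzd, ijsl, yzlx, lley, vpbr, mewx}, |N(efix)| = 22.
deg(smqb) = 22; N(smqb) = {yqvu, qaje, wlsb, svkg, przf, smbi, aslm, hgtv, atiz, uqla, efix, tlno, oyix, djuw, yphr, nzca, swzd, ijsl, yzlx, pqkl, vpbr, mewx}.
Vertex yzlx has 20 neighbors: yqvu, qaje, wlsb, svkg, cchv, smbi, aslm, smqb, hgtv, atiz, efix, ioij, dsuj, djuw, nzca, swzd, pqkl, lley, vpbr, mewx.
deg(mewx) = 24; N(mewx) = {yqvu, qaje, wlsb, svkg, cchv, przf, smbi, aslm, smqb, atiz, uqla, efix, ioij, dsuj, tlno, oyix, yphr, nzca, swzd, ijsl, yzlx, pqkl, lley, vpbr}.
6 parts of sizes [7, 5, 5, 5, 3, 2]; α(G) = 7 = ϑ (perfect).
ϑ(G) ≈ 7.0000.
Lovász sandwich 7 ≤ 7 ≤ 7: collapsed.

7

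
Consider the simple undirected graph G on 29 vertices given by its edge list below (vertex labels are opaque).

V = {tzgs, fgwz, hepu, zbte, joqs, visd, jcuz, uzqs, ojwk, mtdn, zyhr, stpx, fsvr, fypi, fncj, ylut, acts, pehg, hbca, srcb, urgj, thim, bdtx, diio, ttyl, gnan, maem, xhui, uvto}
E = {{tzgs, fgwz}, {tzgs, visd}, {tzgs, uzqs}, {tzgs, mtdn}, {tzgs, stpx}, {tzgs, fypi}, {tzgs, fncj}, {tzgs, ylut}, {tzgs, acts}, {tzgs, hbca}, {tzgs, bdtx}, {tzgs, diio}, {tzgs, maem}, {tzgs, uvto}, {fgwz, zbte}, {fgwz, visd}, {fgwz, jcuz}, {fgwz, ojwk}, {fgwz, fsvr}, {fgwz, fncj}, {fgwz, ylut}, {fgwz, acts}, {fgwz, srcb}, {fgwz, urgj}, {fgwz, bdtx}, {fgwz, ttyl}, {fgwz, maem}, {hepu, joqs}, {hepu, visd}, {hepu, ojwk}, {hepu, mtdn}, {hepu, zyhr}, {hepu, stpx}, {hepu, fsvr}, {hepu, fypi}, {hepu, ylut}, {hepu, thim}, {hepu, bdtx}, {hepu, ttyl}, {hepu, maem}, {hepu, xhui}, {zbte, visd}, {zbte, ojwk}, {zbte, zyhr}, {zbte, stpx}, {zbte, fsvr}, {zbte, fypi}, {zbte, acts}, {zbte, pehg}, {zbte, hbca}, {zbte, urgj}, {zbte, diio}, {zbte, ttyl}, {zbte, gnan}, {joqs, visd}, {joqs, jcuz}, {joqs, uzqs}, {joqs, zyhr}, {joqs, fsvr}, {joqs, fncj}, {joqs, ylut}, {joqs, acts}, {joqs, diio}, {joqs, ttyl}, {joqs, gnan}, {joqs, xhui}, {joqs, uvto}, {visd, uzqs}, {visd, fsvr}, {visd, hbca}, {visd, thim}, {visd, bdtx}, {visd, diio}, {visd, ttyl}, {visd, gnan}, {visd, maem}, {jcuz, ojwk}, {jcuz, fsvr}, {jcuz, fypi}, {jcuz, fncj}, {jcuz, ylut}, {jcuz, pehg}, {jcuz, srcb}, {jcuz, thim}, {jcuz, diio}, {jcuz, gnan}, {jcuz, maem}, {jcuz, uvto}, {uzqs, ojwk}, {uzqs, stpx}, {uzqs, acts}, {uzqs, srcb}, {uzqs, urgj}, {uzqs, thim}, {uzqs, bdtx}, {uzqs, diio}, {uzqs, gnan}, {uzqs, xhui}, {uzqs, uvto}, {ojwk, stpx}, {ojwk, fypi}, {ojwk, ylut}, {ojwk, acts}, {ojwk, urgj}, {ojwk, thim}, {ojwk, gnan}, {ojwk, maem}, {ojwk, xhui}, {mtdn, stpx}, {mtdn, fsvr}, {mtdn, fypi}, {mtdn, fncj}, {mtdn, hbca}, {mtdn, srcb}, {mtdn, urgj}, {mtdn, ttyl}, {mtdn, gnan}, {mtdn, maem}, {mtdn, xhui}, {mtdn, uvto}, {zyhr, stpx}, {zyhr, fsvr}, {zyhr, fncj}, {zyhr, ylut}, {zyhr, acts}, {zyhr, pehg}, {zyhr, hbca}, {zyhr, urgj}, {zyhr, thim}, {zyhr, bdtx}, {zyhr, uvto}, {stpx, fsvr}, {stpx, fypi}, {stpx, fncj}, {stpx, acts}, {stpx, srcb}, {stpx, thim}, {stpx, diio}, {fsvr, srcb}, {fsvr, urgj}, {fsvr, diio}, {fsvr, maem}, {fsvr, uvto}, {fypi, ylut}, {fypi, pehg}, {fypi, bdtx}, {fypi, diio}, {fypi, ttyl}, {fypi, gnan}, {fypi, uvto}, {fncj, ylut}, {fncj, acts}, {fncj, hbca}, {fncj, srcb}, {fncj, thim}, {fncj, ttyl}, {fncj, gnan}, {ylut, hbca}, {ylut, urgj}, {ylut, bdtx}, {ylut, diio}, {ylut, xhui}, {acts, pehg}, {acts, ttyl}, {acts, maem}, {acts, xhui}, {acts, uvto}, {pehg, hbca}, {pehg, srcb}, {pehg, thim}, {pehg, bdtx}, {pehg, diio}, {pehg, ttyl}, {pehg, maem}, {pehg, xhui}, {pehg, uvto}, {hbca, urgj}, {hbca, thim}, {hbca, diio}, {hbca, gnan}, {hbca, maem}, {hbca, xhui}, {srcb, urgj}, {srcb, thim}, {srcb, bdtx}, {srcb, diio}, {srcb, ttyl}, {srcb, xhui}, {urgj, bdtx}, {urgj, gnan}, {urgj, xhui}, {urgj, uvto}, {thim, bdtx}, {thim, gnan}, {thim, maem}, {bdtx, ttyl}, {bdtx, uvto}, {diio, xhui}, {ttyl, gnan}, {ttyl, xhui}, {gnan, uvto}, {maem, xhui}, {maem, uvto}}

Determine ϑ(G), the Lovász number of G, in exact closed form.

sqrt(29)

Vertex fgwz has 14 neighbors: tzgs, zbte, visd, jcuz, ojwk, fsvr, fncj, ylut, acts, srcb, urgj, bdtx, ttyl, maem.
N(fncj) = {tzgs, fgwz, joqs, jcuz, mtdn, zyhr, stpx, ylut, acts, hbca, srcb, thim, ttyl, gnan}, |N(fncj)| = 14.
deg(zyhr) = 14; N(zyhr) = {hepu, zbte, joqs, stpx, fsvr, fncj, ylut, acts, pehg, hbca, urgj, thim, bdtx, uvto}.
Vertex joqs has 14 neighbors: hepu, visd, jcuz, uzqs, zyhr, fsvr, fncj, ylut, acts, diio, ttyl, gnan, xhui, uvto.
deg(v) = 14 for all v (|V|=29); SR(29,14,6,7) — a Paley graph.
spec(A) ≈ [14.0, 2.19258, -3.19258] (distinct, 5 d.p.).
Lovász: ϑ = −29(-sqrt(29)/2 - 1/2)/(14+-(-sqrt(29)/2 - 1/2)) = sqrt(29).
Numerically 5.3851648.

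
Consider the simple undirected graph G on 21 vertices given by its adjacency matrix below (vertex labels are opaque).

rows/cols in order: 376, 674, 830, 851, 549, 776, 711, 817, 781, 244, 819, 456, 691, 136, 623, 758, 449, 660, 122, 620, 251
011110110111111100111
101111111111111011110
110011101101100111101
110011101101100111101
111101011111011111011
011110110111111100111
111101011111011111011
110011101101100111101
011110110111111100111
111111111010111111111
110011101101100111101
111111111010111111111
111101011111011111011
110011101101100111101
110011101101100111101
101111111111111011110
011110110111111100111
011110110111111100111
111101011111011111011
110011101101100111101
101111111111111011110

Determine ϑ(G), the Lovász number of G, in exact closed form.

7

deg(244) = 19; N(244) = {376, 674, 830, 851, 549, 776, 711, 817, 781, 819, 691, 136, 623, 758, 449, 660, 122, 620, 251}.
Vertex 711 has 17 neighbors: 376, 674, 830, 851, 776, 817, 781, 244, 819, 456, 136, 623, 758, 449, 660, 620, 251.
deg(660) = 16; N(660) = {674, 830, 851, 549, 711, 817, 244, 819, 456, 691, 136, 623, 758, 122, 620, 251}.
Vertex 549 has 17 neighbors: 376, 674, 830, 851, 776, 817, 781, 244, 819, 456, 136, 623, 758, 449, 660, 620, 251.
Complete multipartite on [7, 5, 4, 3, 2]: sandwich collapses at ϑ=7.
≈ 7.00000000 (to 8 d.p.).
7 ≤ 7 ≤ 7: collapsed.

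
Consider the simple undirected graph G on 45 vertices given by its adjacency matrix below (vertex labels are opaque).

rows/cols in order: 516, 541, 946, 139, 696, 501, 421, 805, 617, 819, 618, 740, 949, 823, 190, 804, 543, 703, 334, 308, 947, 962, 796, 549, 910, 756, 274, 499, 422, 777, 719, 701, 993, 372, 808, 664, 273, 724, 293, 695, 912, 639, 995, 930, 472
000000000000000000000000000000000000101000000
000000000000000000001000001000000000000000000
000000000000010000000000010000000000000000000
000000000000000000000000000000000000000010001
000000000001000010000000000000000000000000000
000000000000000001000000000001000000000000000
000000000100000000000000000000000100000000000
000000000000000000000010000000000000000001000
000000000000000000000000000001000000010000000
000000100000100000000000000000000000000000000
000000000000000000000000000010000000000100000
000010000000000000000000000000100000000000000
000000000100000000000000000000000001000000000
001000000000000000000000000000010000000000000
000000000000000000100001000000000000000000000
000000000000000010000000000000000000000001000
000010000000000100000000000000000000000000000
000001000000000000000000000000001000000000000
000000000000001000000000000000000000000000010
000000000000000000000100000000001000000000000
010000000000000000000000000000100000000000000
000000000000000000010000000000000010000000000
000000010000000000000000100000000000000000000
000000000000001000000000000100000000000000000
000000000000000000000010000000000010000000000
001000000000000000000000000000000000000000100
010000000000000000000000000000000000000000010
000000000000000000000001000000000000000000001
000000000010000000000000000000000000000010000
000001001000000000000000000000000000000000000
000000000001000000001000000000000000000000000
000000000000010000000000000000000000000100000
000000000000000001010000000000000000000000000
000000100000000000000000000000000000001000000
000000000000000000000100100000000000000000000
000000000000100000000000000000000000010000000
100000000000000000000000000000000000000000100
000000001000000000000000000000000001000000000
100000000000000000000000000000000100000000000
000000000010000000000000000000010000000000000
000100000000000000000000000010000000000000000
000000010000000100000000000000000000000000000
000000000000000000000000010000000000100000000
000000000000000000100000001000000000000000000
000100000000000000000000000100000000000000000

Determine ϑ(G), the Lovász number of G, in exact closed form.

N(740) = {696, 719}, |N(740)| = 2.
N(701) = {823, 695}, |N(701)| = 2.
deg(664) = 2; N(664) = {949, 724}.
deg(777) = 2; N(777) = {501, 617}.
Regular of degree 2 on 45 vertices: this is C_{45}, the 45-cycle.
A has 23 distinct eigenvalues ≈ [2.0, 1.980536, 1.922523, 1.827091, 1.696096, 1.532089, 1.338261, 1.118386, 0.876742, 0.618034, 0.347296, 0.069799, -0.209057, -0.483844, -0.749213, -1.0, -1.231323, -1.43868, -1.618034, -1.765895, -1.879385, -1.956295, -1.995128].
With N=45: ϑ(G) = 45·(-(-1)*2*cos(pi/45))/(2−(-2*cos(pi/45))) = 45*cos(pi/45)/(cos(pi/45) + 1).
Numerically 22.472562147.
Check 22 ≤ 45*cos(pi/45)/(cos(pi/45) + 1) ≤ 23: both strict.

45*cos(pi/45)/(cos(pi/45) + 1)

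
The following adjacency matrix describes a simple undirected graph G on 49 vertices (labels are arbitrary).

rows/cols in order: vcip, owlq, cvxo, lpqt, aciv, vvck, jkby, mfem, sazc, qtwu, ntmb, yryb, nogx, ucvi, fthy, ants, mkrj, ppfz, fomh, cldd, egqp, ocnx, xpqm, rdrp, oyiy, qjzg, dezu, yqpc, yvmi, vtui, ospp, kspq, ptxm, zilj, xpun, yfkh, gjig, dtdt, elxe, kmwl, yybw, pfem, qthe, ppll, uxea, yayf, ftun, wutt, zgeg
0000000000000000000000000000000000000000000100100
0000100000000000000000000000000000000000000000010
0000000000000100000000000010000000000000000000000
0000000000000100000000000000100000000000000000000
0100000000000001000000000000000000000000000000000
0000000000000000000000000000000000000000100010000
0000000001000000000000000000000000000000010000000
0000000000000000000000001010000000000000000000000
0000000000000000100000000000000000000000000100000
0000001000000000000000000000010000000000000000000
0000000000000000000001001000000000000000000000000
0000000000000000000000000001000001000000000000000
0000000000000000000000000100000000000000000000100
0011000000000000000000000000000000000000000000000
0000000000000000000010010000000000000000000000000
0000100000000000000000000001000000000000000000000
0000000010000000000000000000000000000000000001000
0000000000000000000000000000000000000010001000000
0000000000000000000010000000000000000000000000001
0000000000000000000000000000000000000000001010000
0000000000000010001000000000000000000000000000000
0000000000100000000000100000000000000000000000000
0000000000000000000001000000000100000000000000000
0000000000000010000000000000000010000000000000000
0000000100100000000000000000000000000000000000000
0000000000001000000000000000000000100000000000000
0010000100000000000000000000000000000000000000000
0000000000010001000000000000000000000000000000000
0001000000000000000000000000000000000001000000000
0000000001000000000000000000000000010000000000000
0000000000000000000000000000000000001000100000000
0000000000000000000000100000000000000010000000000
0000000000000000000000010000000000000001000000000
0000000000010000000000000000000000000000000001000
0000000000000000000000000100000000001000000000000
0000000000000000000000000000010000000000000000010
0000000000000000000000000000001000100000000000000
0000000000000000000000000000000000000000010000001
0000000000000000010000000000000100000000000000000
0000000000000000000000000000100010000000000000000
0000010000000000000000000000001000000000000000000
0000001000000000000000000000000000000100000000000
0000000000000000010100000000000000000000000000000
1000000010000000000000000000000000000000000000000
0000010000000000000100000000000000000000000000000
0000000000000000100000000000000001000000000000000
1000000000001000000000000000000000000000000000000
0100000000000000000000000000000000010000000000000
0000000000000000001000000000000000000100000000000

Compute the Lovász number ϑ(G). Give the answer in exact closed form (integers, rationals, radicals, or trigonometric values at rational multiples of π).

49*cos(pi/49)/(cos(pi/49) + 1)

deg(nogx) = 2; N(nogx) = {qjzg, ftun}.
N(ppfz) = {elxe, qthe}, |N(ppfz)| = 2.
N(aciv) = {owlq, ants}, |N(aciv)| = 2.
N(qthe) = {ppfz, cldd}, |N(qthe)| = 2.
49-vertex 2-regular graph: this is C_{49}, the 49-cycle.
spec(A) ≈ [2.0, 1.9836, 1.9346, 1.8538, 1.7426, 1.6028, 1.4367, 1.247, 1.0368, 0.8096, 0.5691, 0.3192, 0.0641, -0.192, -0.445, -0.6907, -0.9251, -1.1442, -1.3446, -1.5229, -1.6762, -1.8019, -1.8981, -1.9631, -1.9959] (distinct, 4 d.p.).
With N=49: ϑ(G) = 49·(-(-1)*2*cos(pi/49))/(2−(-2*cos(pi/49))) = 49*cos(pi/49)/(cos(pi/49) + 1).
ϑ(G) ≈ 24.47480518.
α=24, χ(Ḡ)=25; ϑ=49*cos(pi/49)/(cos(pi/49) + 1) lies between (both strict).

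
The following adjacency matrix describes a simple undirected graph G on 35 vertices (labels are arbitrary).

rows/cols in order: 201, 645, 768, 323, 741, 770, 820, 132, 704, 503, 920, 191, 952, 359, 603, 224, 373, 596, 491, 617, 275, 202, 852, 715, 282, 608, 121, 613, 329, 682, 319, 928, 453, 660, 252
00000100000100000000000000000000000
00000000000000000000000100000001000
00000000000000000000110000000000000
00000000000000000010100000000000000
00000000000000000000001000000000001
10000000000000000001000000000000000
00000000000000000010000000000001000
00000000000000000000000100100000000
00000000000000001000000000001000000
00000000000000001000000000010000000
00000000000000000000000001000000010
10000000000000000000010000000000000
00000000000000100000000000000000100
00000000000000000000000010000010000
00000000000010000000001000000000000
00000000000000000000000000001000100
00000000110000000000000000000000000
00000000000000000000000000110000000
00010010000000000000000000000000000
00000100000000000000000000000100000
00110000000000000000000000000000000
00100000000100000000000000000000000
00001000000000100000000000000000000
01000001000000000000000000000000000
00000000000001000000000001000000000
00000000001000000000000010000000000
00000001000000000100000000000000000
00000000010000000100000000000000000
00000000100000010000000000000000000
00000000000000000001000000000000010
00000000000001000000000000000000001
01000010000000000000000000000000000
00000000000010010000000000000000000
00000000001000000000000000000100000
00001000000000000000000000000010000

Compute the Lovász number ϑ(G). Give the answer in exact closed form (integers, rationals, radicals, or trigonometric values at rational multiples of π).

35*cos(pi/35)/(cos(pi/35) + 1)

N(715) = {645, 132}, |N(715)| = 2.
deg(224) = 2; N(224) = {329, 453}.
N(603) = {952, 852}, |N(603)| = 2.
deg(252) = 2; N(252) = {741, 319}.
Every vertex has degree 2 (N=35); this is C_{35}, the 35-cycle.
spec(A) ≈ [2.0, 1.968, 1.872, 1.717, 1.506, 1.247, 0.948, 0.618, 0.268, -0.09, -0.445, -0.786, -1.102, -1.382, -1.618, -1.802, -1.928, -1.992] (distinct, 3 d.p.).
ϑ = −N·λ_min/(λ_max−λ_min) = −35·(-2*cos(pi/35))/(2−(-2*cos(pi/35))) = 35*cos(pi/35)/(cos(pi/35) + 1).
ϑ(G) ≈ 17.4647.
α=17, χ(Ḡ)=18; ϑ=35*cos(pi/35)/(cos(pi/35) + 1) lies between (both strict).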